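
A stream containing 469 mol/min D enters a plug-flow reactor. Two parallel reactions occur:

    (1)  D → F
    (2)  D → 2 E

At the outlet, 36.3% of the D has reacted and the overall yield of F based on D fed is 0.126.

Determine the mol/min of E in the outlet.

222 mol/min

Yield of F: 1ξ₁ / 469 = 0.126 → ξ₁ = 59.09 mol/min.
Conversion of D: 1ξ₁ + 1ξ₂ = 0.363 × 469 = 170.2 → ξ₂ = 111.2 mol/min.
Outlet amounts (n = n₀ + Σ ν·ξ):
  D: 469 − 1(59.09) − 1(111.2) = 298.8
  F: 0 + 1(59.09) = 59.09
  E: 0 + 2(111.2) = 222.3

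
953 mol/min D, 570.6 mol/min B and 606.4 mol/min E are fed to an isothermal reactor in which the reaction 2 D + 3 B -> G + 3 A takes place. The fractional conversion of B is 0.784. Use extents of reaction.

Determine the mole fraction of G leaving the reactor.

B reacted = 0.784 × 570.6 = 447.4 mol/min; ν_B = −3, so ξ = 447.4/3 = 149.1 mol/min.
Outlet amounts (n = n₀ + ν ξ):
  D: 953 − 2(149.1) = 654.8
  B: 570.6 − 3(149.1) = 123.2
  G: 0 + 1(149.1) = 149.1
  A: 0 + 3(149.1) = 447.4
  E: 606.4 (inert)
Total out = 1981 mol/min; y_G = 149.1 / 1981 = 0.07528.

0.0753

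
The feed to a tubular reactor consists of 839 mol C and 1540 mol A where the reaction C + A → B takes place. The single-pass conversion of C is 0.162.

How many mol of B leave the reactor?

C reacted = 0.162 × 839 = 135.9 mol; ν_C = −1, so ξ = 135.9/1 = 135.9 mol.
Outlet amounts (n = n₀ + ν ξ):
  C: 839 − 1(135.9) = 703.1
  A: 1540 − 1(135.9) = 1404
  B: 0 + 1(135.9) = 135.9

136 mol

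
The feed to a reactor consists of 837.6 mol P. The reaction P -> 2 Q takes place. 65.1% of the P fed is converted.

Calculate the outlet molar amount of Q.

P reacted = 0.651 × 837.6 = 545.3 mol; ν_P = −1, so ξ = 545.3/1 = 545.3 mol.
Outlet amounts (n = n₀ + ν ξ):
  P: 837.6 − 1(545.3) = 292.3
  Q: 0 + 2(545.3) = 1091

1090 mol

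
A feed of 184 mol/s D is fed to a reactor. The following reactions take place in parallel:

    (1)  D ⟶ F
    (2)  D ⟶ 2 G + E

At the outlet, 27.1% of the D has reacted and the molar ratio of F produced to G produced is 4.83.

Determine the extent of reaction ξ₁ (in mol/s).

ξ₁ = 45.2 mol/s

Conversion of D: D consumed = 0.271 × 184 = 49.86 mol/s = 1ξ₁ + 1ξ₂.
Selectivity: 1ξ₁ / (2ξ₂) = 4.83 → ξ₁ = 9.66 ξ₂.
Substitute: (1·9.66 + 1) ξ₂ = 49.86 → ξ₂ = 4.678 mol/s, ξ₁ = 45.19 mol/s.
Outlet amounts (n = n₀ + Σ ν·ξ):
  D: 184 − 1(45.19) − 1(4.678) = 134.1
  F: 0 + 1(45.19) = 45.19
  G: 0 + 2(4.678) = 9.355
  E: 0 + 1(4.678) = 4.678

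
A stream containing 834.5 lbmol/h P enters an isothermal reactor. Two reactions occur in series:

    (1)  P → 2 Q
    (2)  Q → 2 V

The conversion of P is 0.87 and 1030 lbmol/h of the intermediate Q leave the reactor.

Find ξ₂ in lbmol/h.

ξ₂ = 422 lbmol/h

Conversion of P: P consumed = 1ξ₁ = 0.87 × 834.5 → ξ₁ = 726 lbmol/h.
Q balance: n_Q = 0 + 2ξ₁ − 1ξ₂ = 1030 → ξ₂ = (2·726 − 1030)/1 = 422 lbmol/h.
Outlet amounts (n = n₀ + Σ ν·ξ):
  P: 834.5 − 1(726) = 108.5
  Q: 0 + 2(726) − 1(422) = 1030
  V: 0 + 2(422) = 844.1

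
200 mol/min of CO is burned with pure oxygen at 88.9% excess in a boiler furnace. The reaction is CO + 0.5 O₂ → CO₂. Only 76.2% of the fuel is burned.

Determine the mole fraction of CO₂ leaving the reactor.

0.487

Stoichiometric O₂ = 0.5 × 200 = 100 mol/min; O₂ fed = 100 × 1.889 = 188.9 mol/min.
Fuel reacted = 0.762 × 200 → ξ = 152.4 mol/min.
Outlet (n = n₀ + ν ξ):
  CO: 200 − 1(152.4) = 47.6
  O₂: 188.9 − 0.5(152.4) = 112.7
  CO₂: 0 + 1(152.4) = 152.4
Total out = 312.7 mol/min; y_CO₂ = 152.4 / 312.7 = 0.4874.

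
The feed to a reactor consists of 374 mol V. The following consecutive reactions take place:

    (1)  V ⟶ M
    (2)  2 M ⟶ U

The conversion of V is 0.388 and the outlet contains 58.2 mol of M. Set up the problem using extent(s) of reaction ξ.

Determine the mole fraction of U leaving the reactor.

0.131

Conversion of V: V consumed = 1ξ₁ = 0.388 × 374 → ξ₁ = 145.1 mol.
M balance: n_M = 0 + 1ξ₁ − 2ξ₂ = 58.2 → ξ₂ = (1·145.1 − 58.2)/2 = 43.46 mol.
Outlet amounts (n = n₀ + Σ ν·ξ):
  V: 374 − 1(145.1) = 228.9
  M: 0 + 1(145.1) − 2(43.46) = 58.2
  U: 0 + 1(43.46) = 43.46
Total out = 330.5 mol; y_U = 43.46 / 330.5 = 0.1315.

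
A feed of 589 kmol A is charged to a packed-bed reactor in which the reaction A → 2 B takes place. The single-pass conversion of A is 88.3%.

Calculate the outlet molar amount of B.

A reacted = 0.883 × 589 = 520.1 kmol; ν_A = −1, so ξ = 520.1/1 = 520.1 kmol.
Outlet amounts (n = n₀ + ν ξ):
  A: 589 − 1(520.1) = 68.91
  B: 0 + 2(520.1) = 1040

1040 kmol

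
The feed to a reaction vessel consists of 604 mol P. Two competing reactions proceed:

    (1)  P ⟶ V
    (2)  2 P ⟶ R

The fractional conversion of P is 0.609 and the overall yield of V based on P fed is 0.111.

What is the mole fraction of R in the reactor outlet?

0.332

Yield of V: 1ξ₁ / 604 = 0.111 → ξ₁ = 67.04 mol.
Conversion of P: 1ξ₁ + 2ξ₂ = 0.609 × 604 = 367.8 → ξ₂ = 150.4 mol.
Outlet amounts (n = n₀ + Σ ν·ξ):
  P: 604 − 1(67.04) − 2(150.4) = 236.2
  V: 0 + 1(67.04) = 67.04
  R: 0 + 1(150.4) = 150.4
Total out = 453.6 mol; y_R = 150.4 / 453.6 = 0.3316.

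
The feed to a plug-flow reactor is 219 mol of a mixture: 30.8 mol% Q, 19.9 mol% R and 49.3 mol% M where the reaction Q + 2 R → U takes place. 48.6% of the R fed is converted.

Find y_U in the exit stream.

R reacted = 0.486 × 43.58 = 21.18 mol; ν_R = −2, so ξ = 21.18/2 = 10.59 mol.
Outlet amounts (n = n₀ + ν ξ):
  Q: 67.45 − 1(10.59) = 56.86
  R: 43.58 − 2(10.59) = 22.4
  U: 0 + 1(10.59) = 10.59
  M: 108 (inert)
Total out = 197.8 mol; y_U = 10.59 / 197.8 = 0.05353.

0.0535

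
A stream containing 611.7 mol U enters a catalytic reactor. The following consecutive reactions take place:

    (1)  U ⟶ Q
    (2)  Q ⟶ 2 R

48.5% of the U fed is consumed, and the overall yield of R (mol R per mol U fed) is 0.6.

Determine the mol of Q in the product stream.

113 mol

Conversion of U: U consumed = 1ξ₁ = 0.485 × 611.7 → ξ₁ = 296.7 mol.
Yield of R: 2ξ₂ / 611.7 = 0.6 → ξ₂ = 183.5 mol.
Outlet amounts (n = n₀ + Σ ν·ξ):
  U: 611.7 − 1(296.7) = 315
  Q: 0 + 1(296.7) − 1(183.5) = 113.2
  R: 0 + 2(183.5) = 367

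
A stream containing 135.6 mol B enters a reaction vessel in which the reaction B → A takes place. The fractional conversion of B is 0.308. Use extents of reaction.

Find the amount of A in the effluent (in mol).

41.8 mol

B reacted = 0.308 × 135.6 = 41.76 mol; ν_B = −1, so ξ = 41.76/1 = 41.76 mol.
Outlet amounts (n = n₀ + ν ξ):
  B: 135.6 − 1(41.76) = 93.84
  A: 0 + 1(41.76) = 41.76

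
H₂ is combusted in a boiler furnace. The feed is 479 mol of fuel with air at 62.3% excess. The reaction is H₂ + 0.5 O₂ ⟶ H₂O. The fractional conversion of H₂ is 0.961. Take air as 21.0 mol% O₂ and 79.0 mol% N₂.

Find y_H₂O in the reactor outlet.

0.219

Stoichiometric O₂ = 0.5 × 479 = 239.5 mol; O₂ fed = 239.5 × 1.623 = 388.7 mol.
N₂ fed = 388.7 × 79/21 = 1462 mol.
Fuel reacted = 0.961 × 479 → ξ = 460.3 mol.
Outlet (n = n₀ + ν ξ):
  H₂: 479 − 1(460.3) = 18.68
  O₂: 388.7 − 0.5(460.3) = 158.5
  N₂: 1462 (inert)
  H₂O: 0 + 1(460.3) = 460.3
Total out = 2100 mol; y_H₂O = 460.3 / 2100 = 0.2192.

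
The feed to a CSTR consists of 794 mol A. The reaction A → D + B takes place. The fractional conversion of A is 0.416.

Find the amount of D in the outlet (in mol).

A reacted = 0.416 × 794 = 330.3 mol; ν_A = −1, so ξ = 330.3/1 = 330.3 mol.
Outlet amounts (n = n₀ + ν ξ):
  A: 794 − 1(330.3) = 463.7
  D: 0 + 1(330.3) = 330.3
  B: 0 + 1(330.3) = 330.3

330 mol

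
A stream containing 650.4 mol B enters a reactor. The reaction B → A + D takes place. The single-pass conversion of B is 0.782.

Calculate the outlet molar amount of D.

509 mol

B reacted = 0.782 × 650.4 = 508.6 mol; ν_B = −1, so ξ = 508.6/1 = 508.6 mol.
Outlet amounts (n = n₀ + ν ξ):
  B: 650.4 − 1(508.6) = 141.8
  A: 0 + 1(508.6) = 508.6
  D: 0 + 1(508.6) = 508.6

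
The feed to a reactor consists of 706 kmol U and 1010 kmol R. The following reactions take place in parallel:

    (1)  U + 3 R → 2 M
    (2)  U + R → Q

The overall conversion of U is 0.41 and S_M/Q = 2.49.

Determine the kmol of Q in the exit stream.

129 kmol

Conversion of U: U consumed = 0.41 × 706 = 289.5 kmol = 1ξ₁ + 1ξ₂.
Selectivity: 2ξ₁ / (1ξ₂) = 2.49 → ξ₁ = 1.245 ξ₂.
Substitute: (1·1.245 + 1) ξ₂ = 289.5 → ξ₂ = 128.9 kmol, ξ₁ = 160.5 kmol.
Outlet amounts (n = n₀ + Σ ν·ξ):
  U: 706 − 1(160.5) − 1(128.9) = 416.5
  R: 1010 − 3(160.5) − 1(128.9) = 399.5
  M: 0 + 2(160.5) = 321
  Q: 0 + 1(128.9) = 128.9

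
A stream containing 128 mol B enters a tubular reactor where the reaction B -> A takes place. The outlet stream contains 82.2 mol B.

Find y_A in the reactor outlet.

For B: n = n₀ − 1ξ → 82.2 = 128 − 1ξ, giving ξ = 45.8 mol.
Outlet amounts (n = n₀ + ν ξ):
  B: 128 − 1(45.8) = 82.2
  A: 0 + 1(45.8) = 45.8
Total out = 128 mol; y_A = 45.8 / 128 = 0.3578.

0.358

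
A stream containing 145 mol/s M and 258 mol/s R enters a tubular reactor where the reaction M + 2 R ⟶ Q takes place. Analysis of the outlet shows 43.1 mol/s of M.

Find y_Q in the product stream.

0.512

For M: n = n₀ − 1ξ → 43.1 = 145 − 1ξ, giving ξ = 101.9 mol/s.
Outlet amounts (n = n₀ + ν ξ):
  M: 145 − 1(101.9) = 43.1
  R: 258 − 2(101.9) = 54.2
  Q: 0 + 1(101.9) = 101.9
Total out = 199.2 mol/s; y_Q = 101.9 / 199.2 = 0.5115.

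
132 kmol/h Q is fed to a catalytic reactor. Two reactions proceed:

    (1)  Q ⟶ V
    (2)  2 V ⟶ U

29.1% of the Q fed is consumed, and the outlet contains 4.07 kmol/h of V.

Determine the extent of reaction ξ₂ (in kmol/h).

Conversion of Q: Q consumed = 1ξ₁ = 0.291 × 132 → ξ₁ = 38.41 kmol/h.
V balance: n_V = 0 + 1ξ₁ − 2ξ₂ = 4.07 → ξ₂ = (1·38.41 − 4.07)/2 = 17.17 kmol/h.
Outlet amounts (n = n₀ + Σ ν·ξ):
  Q: 132 − 1(38.41) = 93.59
  V: 0 + 1(38.41) − 2(17.17) = 4.07
  U: 0 + 1(17.17) = 17.17

ξ₂ = 17.2 kmol/h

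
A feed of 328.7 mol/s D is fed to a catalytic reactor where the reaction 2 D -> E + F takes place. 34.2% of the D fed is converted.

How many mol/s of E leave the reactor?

D reacted = 0.342 × 328.7 = 112.4 mol/s; ν_D = −2, so ξ = 112.4/2 = 56.21 mol/s.
Outlet amounts (n = n₀ + ν ξ):
  D: 328.7 − 2(56.21) = 216.3
  E: 0 + 1(56.21) = 56.21
  F: 0 + 1(56.21) = 56.21

56.2 mol/s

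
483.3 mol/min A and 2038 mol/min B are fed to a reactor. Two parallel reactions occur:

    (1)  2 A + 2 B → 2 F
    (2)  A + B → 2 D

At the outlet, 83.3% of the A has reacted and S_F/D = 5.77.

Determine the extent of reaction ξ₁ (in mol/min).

Conversion of A: A consumed = 0.833 × 483.3 = 402.6 mol/min = 2ξ₁ + 1ξ₂.
Selectivity: 2ξ₁ / (2ξ₂) = 5.77 → ξ₁ = 5.77 ξ₂.
Substitute: (2·5.77 + 1) ξ₂ = 402.6 → ξ₂ = 32.1 mol/min, ξ₁ = 185.2 mol/min.
Outlet amounts (n = n₀ + Σ ν·ξ):
  A: 483.3 − 2(185.2) − 1(32.1) = 80.71
  B: 2038 − 2(185.2) − 1(32.1) = 1635
  F: 0 + 2(185.2) = 370.5
  D: 0 + 2(32.1) = 64.21

ξ₁ = 185 mol/min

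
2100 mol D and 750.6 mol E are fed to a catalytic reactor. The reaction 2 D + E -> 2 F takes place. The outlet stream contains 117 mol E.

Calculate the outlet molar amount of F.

1270 mol

For E: n = n₀ − 1ξ → 117 = 750.6 − 1ξ, giving ξ = 633.6 mol.
Outlet amounts (n = n₀ + ν ξ):
  D: 2100 − 2(633.6) = 832.8
  E: 750.6 − 1(633.6) = 117
  F: 0 + 2(633.6) = 1267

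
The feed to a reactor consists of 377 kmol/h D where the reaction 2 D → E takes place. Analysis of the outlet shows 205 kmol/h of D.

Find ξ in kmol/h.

For D: n = n₀ − 2ξ → 205 = 377 − 2ξ, giving ξ = 86 kmol/h.
Outlet amounts (n = n₀ + ν ξ):
  D: 377 − 2(86) = 205
  E: 0 + 1(86) = 86

ξ = 86 kmol/h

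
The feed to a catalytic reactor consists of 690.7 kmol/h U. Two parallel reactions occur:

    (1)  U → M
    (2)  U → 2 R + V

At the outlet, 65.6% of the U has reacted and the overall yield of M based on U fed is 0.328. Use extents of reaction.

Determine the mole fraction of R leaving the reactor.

Yield of M: 1ξ₁ / 690.7 = 0.328 → ξ₁ = 226.5 kmol/h.
Conversion of U: 1ξ₁ + 1ξ₂ = 0.656 × 690.7 = 453.1 → ξ₂ = 226.5 kmol/h.
Outlet amounts (n = n₀ + Σ ν·ξ):
  U: 690.7 − 1(226.5) − 1(226.5) = 237.6
  M: 0 + 1(226.5) = 226.5
  R: 0 + 2(226.5) = 453.1
  V: 0 + 1(226.5) = 226.5
Total out = 1144 kmol/h; y_R = 453.1 / 1144 = 0.3961.

0.396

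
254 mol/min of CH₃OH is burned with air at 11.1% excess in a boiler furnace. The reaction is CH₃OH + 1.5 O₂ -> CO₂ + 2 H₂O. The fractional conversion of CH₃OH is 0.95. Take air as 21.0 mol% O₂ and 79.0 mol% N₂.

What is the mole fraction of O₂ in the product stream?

0.0257

Stoichiometric O₂ = 1.5 × 254 = 381 mol/min; O₂ fed = 381 × 1.111 = 423.3 mol/min.
N₂ fed = 423.3 × 79/21 = 1592 mol/min.
Fuel reacted = 0.95 × 254 → ξ = 241.3 mol/min.
Outlet (n = n₀ + ν ξ):
  CH₃OH: 254 − 1(241.3) = 12.7
  O₂: 423.3 − 1.5(241.3) = 61.34
  N₂: 1592 (inert)
  CO₂: 0 + 1(241.3) = 241.3
  H₂O: 0 + 2(241.3) = 482.6
Total out = 2390 mol/min; y_O₂ = 61.34 / 2390 = 0.02566.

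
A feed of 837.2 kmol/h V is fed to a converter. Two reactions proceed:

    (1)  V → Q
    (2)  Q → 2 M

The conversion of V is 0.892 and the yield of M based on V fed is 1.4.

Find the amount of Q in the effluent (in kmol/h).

Conversion of V: V consumed = 1ξ₁ = 0.892 × 837.2 → ξ₁ = 746.8 kmol/h.
Yield of M: 2ξ₂ / 837.2 = 1.4 → ξ₂ = 586 kmol/h.
Outlet amounts (n = n₀ + Σ ν·ξ):
  V: 837.2 − 1(746.8) = 90.42
  Q: 0 + 1(746.8) − 1(586) = 160.7
  M: 0 + 2(586) = 1172

161 kmol/h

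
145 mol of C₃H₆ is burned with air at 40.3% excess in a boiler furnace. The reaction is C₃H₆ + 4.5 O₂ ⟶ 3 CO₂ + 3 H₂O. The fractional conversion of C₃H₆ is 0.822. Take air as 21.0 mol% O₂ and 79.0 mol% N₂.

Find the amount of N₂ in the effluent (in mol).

Stoichiometric O₂ = 4.5 × 145 = 652.5 mol; O₂ fed = 652.5 × 1.403 = 915.5 mol.
N₂ fed = 915.5 × 79/21 = 3444 mol.
Fuel reacted = 0.822 × 145 → ξ = 119.2 mol.
Outlet (n = n₀ + ν ξ):
  C₃H₆: 145 − 1(119.2) = 25.81
  O₂: 915.5 − 4.5(119.2) = 379.1
  N₂: 3444 (inert)
  CO₂: 0 + 3(119.2) = 357.6
  H₂O: 0 + 3(119.2) = 357.6

3440 mol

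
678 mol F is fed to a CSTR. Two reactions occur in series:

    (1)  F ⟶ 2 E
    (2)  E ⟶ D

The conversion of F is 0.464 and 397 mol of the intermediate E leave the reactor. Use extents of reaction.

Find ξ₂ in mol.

ξ₂ = 232 mol

Conversion of F: F consumed = 1ξ₁ = 0.464 × 678 → ξ₁ = 314.6 mol.
E balance: n_E = 0 + 2ξ₁ − 1ξ₂ = 397 → ξ₂ = (2·314.6 − 397)/1 = 232.2 mol.
Outlet amounts (n = n₀ + Σ ν·ξ):
  F: 678 − 1(314.6) = 363.4
  E: 0 + 2(314.6) − 1(232.2) = 397
  D: 0 + 1(232.2) = 232.2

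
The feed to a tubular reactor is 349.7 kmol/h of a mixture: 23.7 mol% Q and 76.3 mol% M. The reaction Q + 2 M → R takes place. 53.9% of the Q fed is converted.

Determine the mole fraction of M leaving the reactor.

Q reacted = 0.539 × 82.88 = 44.67 kmol/h; ν_Q = −1, so ξ = 44.67/1 = 44.67 kmol/h.
Outlet amounts (n = n₀ + ν ξ):
  Q: 82.88 − 1(44.67) = 38.21
  M: 266.8 − 2(44.67) = 177.5
  R: 0 + 1(44.67) = 44.67
Total out = 260.4 kmol/h; y_M = 177.5 / 260.4 = 0.6817.

0.682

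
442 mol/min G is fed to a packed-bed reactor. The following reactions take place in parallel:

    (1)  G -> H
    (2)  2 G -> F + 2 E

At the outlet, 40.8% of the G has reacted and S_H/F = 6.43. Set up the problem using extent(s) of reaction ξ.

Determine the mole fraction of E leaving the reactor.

0.0923

Conversion of G: G consumed = 0.408 × 442 = 180.3 mol/min = 1ξ₁ + 2ξ₂.
Selectivity: 1ξ₁ / (1ξ₂) = 6.43 → ξ₁ = 6.43 ξ₂.
Substitute: (1·6.43 + 2) ξ₂ = 180.3 → ξ₂ = 21.39 mol/min, ξ₁ = 137.6 mol/min.
Outlet amounts (n = n₀ + Σ ν·ξ):
  G: 442 − 1(137.6) − 2(21.39) = 261.7
  H: 0 + 1(137.6) = 137.6
  F: 0 + 1(21.39) = 21.39
  E: 0 + 2(21.39) = 42.78
Total out = 463.4 mol/min; y_E = 42.78 / 463.4 = 0.09233.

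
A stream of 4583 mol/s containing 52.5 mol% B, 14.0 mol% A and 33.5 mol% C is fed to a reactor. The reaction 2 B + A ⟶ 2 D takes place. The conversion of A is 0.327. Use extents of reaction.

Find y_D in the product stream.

A reacted = 0.327 × 641.6 = 209.8 mol/s; ν_A = −1, so ξ = 209.8/1 = 209.8 mol/s.
Outlet amounts (n = n₀ + ν ξ):
  B: 2406 − 2(209.8) = 1986
  A: 641.6 − 1(209.8) = 431.8
  D: 0 + 2(209.8) = 419.6
  C: 1535 (inert)
Total out = 4373 mol/s; y_D = 419.6 / 4373 = 0.09595.

0.096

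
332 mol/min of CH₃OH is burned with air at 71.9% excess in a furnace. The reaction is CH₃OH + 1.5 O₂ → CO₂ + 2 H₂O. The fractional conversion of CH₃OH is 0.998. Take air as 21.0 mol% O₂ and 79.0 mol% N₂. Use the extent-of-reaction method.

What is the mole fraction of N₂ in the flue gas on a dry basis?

0.823

Stoichiometric O₂ = 1.5 × 332 = 498 mol/min; O₂ fed = 498 × 1.719 = 856.1 mol/min.
N₂ fed = 856.1 × 79/21 = 3220 mol/min.
Fuel reacted = 0.998 × 332 → ξ = 331.3 mol/min.
Outlet (n = n₀ + ν ξ):
  CH₃OH: 332 − 1(331.3) = 0.664
  O₂: 856.1 − 1.5(331.3) = 359.1
  N₂: 3220 (inert)
  CO₂: 0 + 1(331.3) = 331.3
  H₂O: 0 + 2(331.3) = 662.7
Dry total = 3911 mol/min; y_N₂ (dry) = 3220 / 3911 = 0.8233.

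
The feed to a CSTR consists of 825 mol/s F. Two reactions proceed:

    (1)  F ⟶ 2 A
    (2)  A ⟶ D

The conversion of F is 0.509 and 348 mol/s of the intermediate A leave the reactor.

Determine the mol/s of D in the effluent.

492 mol/s

Conversion of F: F consumed = 1ξ₁ = 0.509 × 825 → ξ₁ = 419.9 mol/s.
A balance: n_A = 0 + 2ξ₁ − 1ξ₂ = 348 → ξ₂ = (2·419.9 − 348)/1 = 491.9 mol/s.
Outlet amounts (n = n₀ + Σ ν·ξ):
  F: 825 − 1(419.9) = 405.1
  A: 0 + 2(419.9) − 1(491.9) = 348
  D: 0 + 1(491.9) = 491.9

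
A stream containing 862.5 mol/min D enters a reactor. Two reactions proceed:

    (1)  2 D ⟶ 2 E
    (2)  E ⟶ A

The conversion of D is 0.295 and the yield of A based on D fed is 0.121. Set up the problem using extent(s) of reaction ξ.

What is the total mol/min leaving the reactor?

862 mol/min

Conversion of D: D consumed = 2ξ₁ = 0.295 × 862.5 → ξ₁ = 127.2 mol/min.
Yield of A: 1ξ₂ / 862.5 = 0.121 → ξ₂ = 104.4 mol/min.
Outlet amounts (n = n₀ + Σ ν·ξ):
  D: 862.5 − 2(127.2) = 608.1
  E: 0 + 2(127.2) − 1(104.4) = 150.1
  A: 0 + 1(104.4) = 104.4
Total out = 608.1 + 150.1 + 104.4 = 862.5 mol/min.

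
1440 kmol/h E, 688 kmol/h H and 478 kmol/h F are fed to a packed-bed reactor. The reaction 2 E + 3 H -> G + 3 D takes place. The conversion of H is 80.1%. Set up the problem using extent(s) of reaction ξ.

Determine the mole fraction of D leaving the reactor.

H reacted = 0.801 × 688 = 551.1 kmol/h; ν_H = −3, so ξ = 551.1/3 = 183.7 kmol/h.
Outlet amounts (n = n₀ + ν ξ):
  E: 1440 − 2(183.7) = 1073
  H: 688 − 3(183.7) = 136.9
  G: 0 + 1(183.7) = 183.7
  D: 0 + 3(183.7) = 551.1
  F: 478 (inert)
Total out = 2422 kmol/h; y_D = 551.1 / 2422 = 0.2275.

0.228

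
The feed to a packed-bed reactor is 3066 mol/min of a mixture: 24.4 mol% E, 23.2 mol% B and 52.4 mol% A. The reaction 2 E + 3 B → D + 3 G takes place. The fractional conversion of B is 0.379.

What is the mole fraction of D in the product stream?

0.0302

B reacted = 0.379 × 711.3 = 269.6 mol/min; ν_B = −3, so ξ = 269.6/3 = 89.86 mol/min.
Outlet amounts (n = n₀ + ν ξ):
  E: 748.1 − 2(89.86) = 568.4
  B: 711.3 − 3(89.86) = 441.7
  D: 0 + 1(89.86) = 89.86
  G: 0 + 3(89.86) = 269.6
  A: 1607 (inert)
Total out = 2976 mol/min; y_D = 89.86 / 2976 = 0.03019.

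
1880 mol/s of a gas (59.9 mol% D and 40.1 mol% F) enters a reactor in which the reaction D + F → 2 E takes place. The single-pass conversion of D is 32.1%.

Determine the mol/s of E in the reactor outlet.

723 mol/s

D reacted = 0.321 × 1126 = 361.5 mol/s; ν_D = −1, so ξ = 361.5/1 = 361.5 mol/s.
Outlet amounts (n = n₀ + ν ξ):
  D: 1126 − 1(361.5) = 764.6
  F: 753.9 − 1(361.5) = 392.4
  E: 0 + 2(361.5) = 723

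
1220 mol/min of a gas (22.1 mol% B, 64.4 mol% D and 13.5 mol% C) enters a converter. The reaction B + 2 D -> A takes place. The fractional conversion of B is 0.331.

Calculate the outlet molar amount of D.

607 mol/min

B reacted = 0.331 × 269.6 = 89.24 mol/min; ν_B = −1, so ξ = 89.24/1 = 89.24 mol/min.
Outlet amounts (n = n₀ + ν ξ):
  B: 269.6 − 1(89.24) = 180.4
  D: 785.7 − 2(89.24) = 607.2
  A: 0 + 1(89.24) = 89.24
  C: 164.7 (inert)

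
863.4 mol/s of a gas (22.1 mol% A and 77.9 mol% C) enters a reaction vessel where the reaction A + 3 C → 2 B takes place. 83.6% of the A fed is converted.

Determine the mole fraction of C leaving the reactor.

A reacted = 0.836 × 190.8 = 159.5 mol/s; ν_A = −1, so ξ = 159.5/1 = 159.5 mol/s.
Outlet amounts (n = n₀ + ν ξ):
  A: 190.8 − 1(159.5) = 31.29
  C: 672.6 − 3(159.5) = 194
  B: 0 + 2(159.5) = 319
Total out = 544.4 mol/s; y_C = 194 / 544.4 = 0.3564.

0.356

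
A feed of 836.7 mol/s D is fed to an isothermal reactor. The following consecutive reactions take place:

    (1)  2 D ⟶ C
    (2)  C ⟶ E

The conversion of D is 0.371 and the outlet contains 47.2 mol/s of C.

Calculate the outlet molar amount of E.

108 mol/s

Conversion of D: D consumed = 2ξ₁ = 0.371 × 836.7 → ξ₁ = 155.2 mol/s.
C balance: n_C = 0 + 1ξ₁ − 1ξ₂ = 47.2 → ξ₂ = (1·155.2 − 47.2)/1 = 108 mol/s.
Outlet amounts (n = n₀ + Σ ν·ξ):
  D: 836.7 − 2(155.2) = 526.3
  C: 0 + 1(155.2) − 1(108) = 47.2
  E: 0 + 1(108) = 108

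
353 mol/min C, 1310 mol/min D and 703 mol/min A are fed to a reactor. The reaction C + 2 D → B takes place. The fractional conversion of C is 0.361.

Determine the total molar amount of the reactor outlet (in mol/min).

2110 mol/min

C reacted = 0.361 × 353 = 127.4 mol/min; ν_C = −1, so ξ = 127.4/1 = 127.4 mol/min.
Outlet amounts (n = n₀ + ν ξ):
  C: 353 − 1(127.4) = 225.6
  D: 1310 − 2(127.4) = 1055
  B: 0 + 1(127.4) = 127.4
  A: 703 (inert)
Total out = 225.6 + 1055 + 127.4 + 703 = 2111 mol/min.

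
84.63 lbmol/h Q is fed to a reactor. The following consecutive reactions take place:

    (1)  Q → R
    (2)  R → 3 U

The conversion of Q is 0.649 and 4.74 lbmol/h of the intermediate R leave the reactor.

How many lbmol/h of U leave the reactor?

Conversion of Q: Q consumed = 1ξ₁ = 0.649 × 84.63 → ξ₁ = 54.92 lbmol/h.
R balance: n_R = 0 + 1ξ₁ − 1ξ₂ = 4.74 → ξ₂ = (1·54.92 − 4.74)/1 = 50.18 lbmol/h.
Outlet amounts (n = n₀ + Σ ν·ξ):
  Q: 84.63 − 1(54.92) = 29.71
  R: 0 + 1(54.92) − 1(50.18) = 4.74
  U: 0 + 3(50.18) = 150.6

151 lbmol/h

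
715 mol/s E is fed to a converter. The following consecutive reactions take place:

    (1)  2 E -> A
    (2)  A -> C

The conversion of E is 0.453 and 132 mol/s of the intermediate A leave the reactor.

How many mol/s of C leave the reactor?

Conversion of E: E consumed = 2ξ₁ = 0.453 × 715 → ξ₁ = 161.9 mol/s.
A balance: n_A = 0 + 1ξ₁ − 1ξ₂ = 132 → ξ₂ = (1·161.9 − 132)/1 = 29.95 mol/s.
Outlet amounts (n = n₀ + Σ ν·ξ):
  E: 715 − 2(161.9) = 391.1
  A: 0 + 1(161.9) − 1(29.95) = 132
  C: 0 + 1(29.95) = 29.95

29.9 mol/s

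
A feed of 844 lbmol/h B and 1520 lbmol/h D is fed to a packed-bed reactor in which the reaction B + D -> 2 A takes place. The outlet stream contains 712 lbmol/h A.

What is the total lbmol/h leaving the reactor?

2360 lbmol/h

For A: n = n₀ + 2ξ → 712 = 0 + 2ξ, giving ξ = 356 lbmol/h.
Outlet amounts (n = n₀ + ν ξ):
  B: 844 − 1(356) = 488
  D: 1520 − 1(356) = 1164
  A: 0 + 2(356) = 712
Total out = 488 + 1164 + 712 = 2364 lbmol/h.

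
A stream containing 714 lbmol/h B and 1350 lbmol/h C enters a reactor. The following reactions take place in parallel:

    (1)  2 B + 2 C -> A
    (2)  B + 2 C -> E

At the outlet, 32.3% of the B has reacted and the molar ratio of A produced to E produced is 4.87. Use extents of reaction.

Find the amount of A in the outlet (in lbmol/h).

Conversion of B: B consumed = 0.323 × 714 = 230.6 lbmol/h = 2ξ₁ + 1ξ₂.
Selectivity: 1ξ₁ / (1ξ₂) = 4.87 → ξ₁ = 4.87 ξ₂.
Substitute: (2·4.87 + 1) ξ₂ = 230.6 → ξ₂ = 21.47 lbmol/h, ξ₁ = 104.6 lbmol/h.
Outlet amounts (n = n₀ + Σ ν·ξ):
  B: 714 − 2(104.6) − 1(21.47) = 483.4
  C: 1350 − 2(104.6) − 2(21.47) = 1098
  A: 0 + 1(104.6) = 104.6
  E: 0 + 1(21.47) = 21.47

105 lbmol/h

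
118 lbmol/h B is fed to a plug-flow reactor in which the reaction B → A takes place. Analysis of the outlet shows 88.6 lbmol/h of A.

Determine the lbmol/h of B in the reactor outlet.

29.4 lbmol/h

For A: n = n₀ + 1ξ → 88.6 = 0 + 1ξ, giving ξ = 88.6 lbmol/h.
Outlet amounts (n = n₀ + ν ξ):
  B: 118 − 1(88.6) = 29.4
  A: 0 + 1(88.6) = 88.6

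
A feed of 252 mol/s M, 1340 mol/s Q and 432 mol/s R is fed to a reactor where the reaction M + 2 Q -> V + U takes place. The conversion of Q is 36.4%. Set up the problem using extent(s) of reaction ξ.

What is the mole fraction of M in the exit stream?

Q reacted = 0.364 × 1340 = 487.8 mol/s; ν_Q = −2, so ξ = 487.8/2 = 243.9 mol/s.
Outlet amounts (n = n₀ + ν ξ):
  M: 252 − 1(243.9) = 8.12
  Q: 1340 − 2(243.9) = 852.2
  V: 0 + 1(243.9) = 243.9
  U: 0 + 1(243.9) = 243.9
  R: 432 (inert)
Total out = 1780 mol/s; y_M = 8.12 / 1780 = 0.004561.

0.00456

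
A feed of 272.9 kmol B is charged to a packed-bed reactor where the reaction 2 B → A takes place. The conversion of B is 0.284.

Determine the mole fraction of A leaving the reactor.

0.166

B reacted = 0.284 × 272.9 = 77.5 kmol; ν_B = −2, so ξ = 77.5/2 = 38.75 kmol.
Outlet amounts (n = n₀ + ν ξ):
  B: 272.9 − 2(38.75) = 195.4
  A: 0 + 1(38.75) = 38.75
Total out = 234.1 kmol; y_A = 38.75 / 234.1 = 0.1655.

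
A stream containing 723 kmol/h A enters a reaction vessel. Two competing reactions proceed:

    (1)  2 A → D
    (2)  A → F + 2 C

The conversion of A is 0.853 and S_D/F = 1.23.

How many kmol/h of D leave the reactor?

Conversion of A: A consumed = 0.853 × 723 = 616.7 kmol/h = 2ξ₁ + 1ξ₂.
Selectivity: 1ξ₁ / (1ξ₂) = 1.23 → ξ₁ = 1.23 ξ₂.
Substitute: (2·1.23 + 1) ξ₂ = 616.7 → ξ₂ = 178.2 kmol/h, ξ₁ = 219.2 kmol/h.
Outlet amounts (n = n₀ + Σ ν·ξ):
  A: 723 − 2(219.2) − 1(178.2) = 106.3
  D: 0 + 1(219.2) = 219.2
  F: 0 + 1(178.2) = 178.2
  C: 0 + 2(178.2) = 356.5

219 kmol/h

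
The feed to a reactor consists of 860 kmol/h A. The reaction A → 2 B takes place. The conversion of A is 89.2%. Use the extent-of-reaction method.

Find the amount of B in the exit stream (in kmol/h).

A reacted = 0.892 × 860 = 767.1 kmol/h; ν_A = −1, so ξ = 767.1/1 = 767.1 kmol/h.
Outlet amounts (n = n₀ + ν ξ):
  A: 860 − 1(767.1) = 92.88
  B: 0 + 2(767.1) = 1534

1530 kmol/h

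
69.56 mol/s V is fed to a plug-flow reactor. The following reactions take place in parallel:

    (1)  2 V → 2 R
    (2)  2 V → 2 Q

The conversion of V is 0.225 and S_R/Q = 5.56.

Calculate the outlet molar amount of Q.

2.39 mol/s

Conversion of V: V consumed = 0.225 × 69.56 = 15.65 mol/s = 2ξ₁ + 2ξ₂.
Selectivity: 2ξ₁ / (2ξ₂) = 5.56 → ξ₁ = 5.56 ξ₂.
Substitute: (2·5.56 + 2) ξ₂ = 15.65 → ξ₂ = 1.193 mol/s, ξ₁ = 6.633 mol/s.
Outlet amounts (n = n₀ + Σ ν·ξ):
  V: 69.56 − 2(6.633) − 2(1.193) = 53.91
  R: 0 + 2(6.633) = 13.27
  Q: 0 + 2(1.193) = 2.386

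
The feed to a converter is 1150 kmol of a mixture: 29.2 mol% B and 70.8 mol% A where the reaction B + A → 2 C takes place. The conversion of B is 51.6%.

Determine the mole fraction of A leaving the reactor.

B reacted = 0.516 × 335.8 = 173.3 kmol; ν_B = −1, so ξ = 173.3/1 = 173.3 kmol.
Outlet amounts (n = n₀ + ν ξ):
  B: 335.8 − 1(173.3) = 162.5
  A: 814.2 − 1(173.3) = 640.9
  C: 0 + 2(173.3) = 346.5
Total out = 1150 kmol; y_A = 640.9 / 1150 = 0.5573.

0.557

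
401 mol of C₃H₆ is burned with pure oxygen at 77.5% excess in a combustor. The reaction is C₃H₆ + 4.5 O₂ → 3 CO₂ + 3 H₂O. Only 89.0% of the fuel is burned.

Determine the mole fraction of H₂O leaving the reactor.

0.283

Stoichiometric O₂ = 4.5 × 401 = 1804 mol; O₂ fed = 1804 × 1.775 = 3203 mol.
Fuel reacted = 0.89 × 401 → ξ = 356.9 mol.
Outlet (n = n₀ + ν ξ):
  C₃H₆: 401 − 1(356.9) = 44.11
  O₂: 3203 − 4.5(356.9) = 1597
  CO₂: 0 + 3(356.9) = 1071
  H₂O: 0 + 3(356.9) = 1071
Total out = 3782 mol; y_H₂O = 1071 / 3782 = 0.2831.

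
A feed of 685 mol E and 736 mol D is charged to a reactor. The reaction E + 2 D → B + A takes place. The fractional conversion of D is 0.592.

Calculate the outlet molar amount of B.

D reacted = 0.592 × 736 = 435.7 mol; ν_D = −2, so ξ = 435.7/2 = 217.9 mol.
Outlet amounts (n = n₀ + ν ξ):
  E: 685 − 1(217.9) = 467.1
  D: 736 − 2(217.9) = 300.3
  B: 0 + 1(217.9) = 217.9
  A: 0 + 1(217.9) = 217.9

218 mol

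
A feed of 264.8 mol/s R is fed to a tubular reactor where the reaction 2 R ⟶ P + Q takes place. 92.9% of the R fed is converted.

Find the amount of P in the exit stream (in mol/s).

R reacted = 0.929 × 264.8 = 246 mol/s; ν_R = −2, so ξ = 246/2 = 123 mol/s.
Outlet amounts (n = n₀ + ν ξ):
  R: 264.8 − 2(123) = 18.8
  P: 0 + 1(123) = 123
  Q: 0 + 1(123) = 123

123 mol/s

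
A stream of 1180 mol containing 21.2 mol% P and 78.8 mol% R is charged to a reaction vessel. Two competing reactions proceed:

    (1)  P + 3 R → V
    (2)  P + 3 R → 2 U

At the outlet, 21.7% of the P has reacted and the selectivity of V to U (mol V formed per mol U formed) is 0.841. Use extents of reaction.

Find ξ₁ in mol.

ξ₁ = 34 mol

Conversion of P: P consumed = 0.217 × 250.2 = 54.28 mol = 1ξ₁ + 1ξ₂.
Selectivity: 1ξ₁ / (2ξ₂) = 0.841 → ξ₁ = 1.682 ξ₂.
Substitute: (1·1.682 + 1) ξ₂ = 54.28 → ξ₂ = 20.24 mol, ξ₁ = 34.04 mol.
Outlet amounts (n = n₀ + Σ ν·ξ):
  P: 250.2 − 1(34.04) − 1(20.24) = 195.9
  R: 929.8 − 3(34.04) − 3(20.24) = 767
  V: 0 + 1(34.04) = 34.04
  U: 0 + 2(20.24) = 40.48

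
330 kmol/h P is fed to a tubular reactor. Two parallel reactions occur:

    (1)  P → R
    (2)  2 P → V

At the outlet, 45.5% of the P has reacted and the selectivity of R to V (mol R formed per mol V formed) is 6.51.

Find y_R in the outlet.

0.368

Conversion of P: P consumed = 0.455 × 330 = 150.2 kmol/h = 1ξ₁ + 2ξ₂.
Selectivity: 1ξ₁ / (1ξ₂) = 6.51 → ξ₁ = 6.51 ξ₂.
Substitute: (1·6.51 + 2) ξ₂ = 150.2 → ξ₂ = 17.64 kmol/h, ξ₁ = 114.9 kmol/h.
Outlet amounts (n = n₀ + Σ ν·ξ):
  P: 330 − 1(114.9) − 2(17.64) = 179.8
  R: 0 + 1(114.9) = 114.9
  V: 0 + 1(17.64) = 17.64
Total out = 312.4 kmol/h; y_R = 114.9 / 312.4 = 0.3677.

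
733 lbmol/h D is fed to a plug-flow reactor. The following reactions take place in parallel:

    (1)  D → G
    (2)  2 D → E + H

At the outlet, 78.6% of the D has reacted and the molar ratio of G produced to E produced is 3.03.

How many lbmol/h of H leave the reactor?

Conversion of D: D consumed = 0.786 × 733 = 576.1 lbmol/h = 1ξ₁ + 2ξ₂.
Selectivity: 1ξ₁ / (1ξ₂) = 3.03 → ξ₁ = 3.03 ξ₂.
Substitute: (1·3.03 + 2) ξ₂ = 576.1 → ξ₂ = 114.5 lbmol/h, ξ₁ = 347.1 lbmol/h.
Outlet amounts (n = n₀ + Σ ν·ξ):
  D: 733 − 1(347.1) − 2(114.5) = 156.9
  G: 0 + 1(347.1) = 347.1
  E: 0 + 1(114.5) = 114.5
  H: 0 + 1(114.5) = 114.5

115 lbmol/h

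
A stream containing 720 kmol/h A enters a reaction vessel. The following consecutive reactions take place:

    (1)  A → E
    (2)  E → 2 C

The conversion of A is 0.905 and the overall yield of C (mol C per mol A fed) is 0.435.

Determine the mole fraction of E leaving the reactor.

Conversion of A: A consumed = 1ξ₁ = 0.905 × 720 → ξ₁ = 651.6 kmol/h.
Yield of C: 2ξ₂ / 720 = 0.435 → ξ₂ = 156.6 kmol/h.
Outlet amounts (n = n₀ + Σ ν·ξ):
  A: 720 − 1(651.6) = 68.4
  E: 0 + 1(651.6) − 1(156.6) = 495
  C: 0 + 2(156.6) = 313.2
Total out = 876.6 kmol/h; y_E = 495 / 876.6 = 0.5647.

0.565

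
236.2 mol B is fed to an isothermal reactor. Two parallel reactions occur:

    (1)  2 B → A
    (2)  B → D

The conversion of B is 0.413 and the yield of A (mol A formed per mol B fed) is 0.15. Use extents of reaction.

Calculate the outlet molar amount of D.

Yield of A: 1ξ₁ / 236.2 = 0.15 → ξ₁ = 35.43 mol.
Conversion of B: 2ξ₁ + 1ξ₂ = 0.413 × 236.2 = 97.55 → ξ₂ = 26.69 mol.
Outlet amounts (n = n₀ + Σ ν·ξ):
  B: 236.2 − 2(35.43) − 1(26.69) = 138.6
  A: 0 + 1(35.43) = 35.43
  D: 0 + 1(26.69) = 26.69

26.7 mol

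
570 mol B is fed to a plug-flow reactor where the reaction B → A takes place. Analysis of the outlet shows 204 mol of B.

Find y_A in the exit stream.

0.642

For B: n = n₀ − 1ξ → 204 = 570 − 1ξ, giving ξ = 366 mol.
Outlet amounts (n = n₀ + ν ξ):
  B: 570 − 1(366) = 204
  A: 0 + 1(366) = 366
Total out = 570 mol; y_A = 366 / 570 = 0.6421.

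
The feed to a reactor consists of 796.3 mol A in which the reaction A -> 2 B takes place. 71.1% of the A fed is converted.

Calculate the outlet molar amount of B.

A reacted = 0.711 × 796.3 = 566.2 mol; ν_A = −1, so ξ = 566.2/1 = 566.2 mol.
Outlet amounts (n = n₀ + ν ξ):
  A: 796.3 − 1(566.2) = 230.1
  B: 0 + 2(566.2) = 1132

1130 mol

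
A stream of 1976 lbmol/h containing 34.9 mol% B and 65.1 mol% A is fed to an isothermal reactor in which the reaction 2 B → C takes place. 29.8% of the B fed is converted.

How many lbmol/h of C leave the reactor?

B reacted = 0.298 × 689.6 = 205.5 lbmol/h; ν_B = −2, so ξ = 205.5/2 = 102.8 lbmol/h.
Outlet amounts (n = n₀ + ν ξ):
  B: 689.6 − 2(102.8) = 484.1
  C: 0 + 1(102.8) = 102.8
  A: 1286 (inert)

103 lbmol/h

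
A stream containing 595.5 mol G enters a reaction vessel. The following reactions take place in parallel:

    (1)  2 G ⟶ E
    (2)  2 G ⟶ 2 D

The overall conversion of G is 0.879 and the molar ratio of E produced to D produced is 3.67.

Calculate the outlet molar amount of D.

62.8 mol

Conversion of G: G consumed = 0.879 × 595.5 = 523.4 mol = 2ξ₁ + 2ξ₂.
Selectivity: 1ξ₁ / (2ξ₂) = 3.67 → ξ₁ = 7.34 ξ₂.
Substitute: (2·7.34 + 2) ξ₂ = 523.4 → ξ₂ = 31.38 mol, ξ₁ = 230.3 mol.
Outlet amounts (n = n₀ + Σ ν·ξ):
  G: 595.5 − 2(230.3) − 2(31.38) = 72.06
  E: 0 + 1(230.3) = 230.3
  D: 0 + 2(31.38) = 62.76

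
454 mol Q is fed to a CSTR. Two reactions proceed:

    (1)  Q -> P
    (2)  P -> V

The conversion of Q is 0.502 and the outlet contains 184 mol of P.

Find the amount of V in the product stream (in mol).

43.9 mol

Conversion of Q: Q consumed = 1ξ₁ = 0.502 × 454 → ξ₁ = 227.9 mol.
P balance: n_P = 0 + 1ξ₁ − 1ξ₂ = 184 → ξ₂ = (1·227.9 − 184)/1 = 43.91 mol.
Outlet amounts (n = n₀ + Σ ν·ξ):
  Q: 454 − 1(227.9) = 226.1
  P: 0 + 1(227.9) − 1(43.91) = 184
  V: 0 + 1(43.91) = 43.91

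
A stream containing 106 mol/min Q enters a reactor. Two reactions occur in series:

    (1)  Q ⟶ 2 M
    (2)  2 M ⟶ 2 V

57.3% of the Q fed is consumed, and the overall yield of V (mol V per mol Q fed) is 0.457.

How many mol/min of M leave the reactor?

Conversion of Q: Q consumed = 1ξ₁ = 0.573 × 106 → ξ₁ = 60.74 mol/min.
Yield of V: 2ξ₂ / 106 = 0.457 → ξ₂ = 24.22 mol/min.
Outlet amounts (n = n₀ + Σ ν·ξ):
  Q: 106 − 1(60.74) = 45.26
  M: 0 + 2(60.74) − 2(24.22) = 73.03
  V: 0 + 2(24.22) = 48.44

73 mol/min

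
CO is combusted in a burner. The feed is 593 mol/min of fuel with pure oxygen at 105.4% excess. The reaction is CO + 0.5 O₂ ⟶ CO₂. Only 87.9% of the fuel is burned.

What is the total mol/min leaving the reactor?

Stoichiometric O₂ = 0.5 × 593 = 296.5 mol/min; O₂ fed = 296.5 × 2.054 = 609 mol/min.
Fuel reacted = 0.879 × 593 → ξ = 521.2 mol/min.
Outlet (n = n₀ + ν ξ):
  CO: 593 − 1(521.2) = 71.75
  O₂: 609 − 0.5(521.2) = 348.4
  CO₂: 0 + 1(521.2) = 521.2
Total out = 71.75 + 348.4 + 521.2 = 941.4 mol/min.

941 mol/min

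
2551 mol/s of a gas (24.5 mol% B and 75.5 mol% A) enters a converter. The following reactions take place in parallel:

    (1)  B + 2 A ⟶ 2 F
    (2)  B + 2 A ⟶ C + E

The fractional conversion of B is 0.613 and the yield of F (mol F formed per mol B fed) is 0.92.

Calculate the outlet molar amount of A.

1160 mol/s

Yield of F: 2ξ₁ / 625 = 0.92 → ξ₁ = 287.5 mol/s.
Conversion of B: 1ξ₁ + 1ξ₂ = 0.613 × 625 = 383.1 → ξ₂ = 95.62 mol/s.
Outlet amounts (n = n₀ + Σ ν·ξ):
  B: 625 − 1(287.5) − 1(95.62) = 241.9
  A: 1926 − 2(287.5) − 2(95.62) = 1160
  F: 0 + 2(287.5) = 575
  C: 0 + 1(95.62) = 95.62
  E: 0 + 1(95.62) = 95.62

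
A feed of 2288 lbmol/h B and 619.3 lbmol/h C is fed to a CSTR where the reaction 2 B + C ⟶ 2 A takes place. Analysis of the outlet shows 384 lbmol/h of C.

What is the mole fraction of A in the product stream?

0.176

For C: n = n₀ − 1ξ → 384 = 619.3 − 1ξ, giving ξ = 235.3 lbmol/h.
Outlet amounts (n = n₀ + ν ξ):
  B: 2288 − 2(235.3) = 1817
  C: 619.3 − 1(235.3) = 384
  A: 0 + 2(235.3) = 470.6
Total out = 2672 lbmol/h; y_A = 470.6 / 2672 = 0.1761.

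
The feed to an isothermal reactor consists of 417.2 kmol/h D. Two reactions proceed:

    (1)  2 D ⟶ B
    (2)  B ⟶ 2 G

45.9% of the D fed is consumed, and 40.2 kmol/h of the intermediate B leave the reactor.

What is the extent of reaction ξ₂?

ξ₂ = 55.5 kmol/h

Conversion of D: D consumed = 2ξ₁ = 0.459 × 417.2 → ξ₁ = 95.75 kmol/h.
B balance: n_B = 0 + 1ξ₁ − 1ξ₂ = 40.2 → ξ₂ = (1·95.75 − 40.2)/1 = 55.55 kmol/h.
Outlet amounts (n = n₀ + Σ ν·ξ):
  D: 417.2 − 2(95.75) = 225.7
  B: 0 + 1(95.75) − 1(55.55) = 40.2
  G: 0 + 2(55.55) = 111.1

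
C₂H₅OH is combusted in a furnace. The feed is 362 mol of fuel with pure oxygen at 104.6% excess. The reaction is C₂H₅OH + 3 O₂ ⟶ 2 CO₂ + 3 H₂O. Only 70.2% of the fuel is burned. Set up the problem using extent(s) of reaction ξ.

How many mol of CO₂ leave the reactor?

Stoichiometric O₂ = 3 × 362 = 1086 mol; O₂ fed = 1086 × 2.046 = 2222 mol.
Fuel reacted = 0.702 × 362 → ξ = 254.1 mol.
Outlet (n = n₀ + ν ξ):
  C₂H₅OH: 362 − 1(254.1) = 107.9
  O₂: 2222 − 3(254.1) = 1460
  CO₂: 0 + 2(254.1) = 508.2
  H₂O: 0 + 3(254.1) = 762.4

508 mol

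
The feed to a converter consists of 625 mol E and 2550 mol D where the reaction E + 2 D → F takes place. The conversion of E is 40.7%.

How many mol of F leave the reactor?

254 mol

E reacted = 0.407 × 625 = 254.4 mol; ν_E = −1, so ξ = 254.4/1 = 254.4 mol.
Outlet amounts (n = n₀ + ν ξ):
  E: 625 − 1(254.4) = 370.6
  D: 2550 − 2(254.4) = 2041
  F: 0 + 1(254.4) = 254.4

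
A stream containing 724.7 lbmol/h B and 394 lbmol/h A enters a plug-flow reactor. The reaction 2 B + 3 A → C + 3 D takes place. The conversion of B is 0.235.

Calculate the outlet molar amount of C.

85.2 lbmol/h

B reacted = 0.235 × 724.7 = 170.3 lbmol/h; ν_B = −2, so ξ = 170.3/2 = 85.15 lbmol/h.
Outlet amounts (n = n₀ + ν ξ):
  B: 724.7 − 2(85.15) = 554.4
  A: 394 − 3(85.15) = 138.5
  C: 0 + 1(85.15) = 85.15
  D: 0 + 3(85.15) = 255.5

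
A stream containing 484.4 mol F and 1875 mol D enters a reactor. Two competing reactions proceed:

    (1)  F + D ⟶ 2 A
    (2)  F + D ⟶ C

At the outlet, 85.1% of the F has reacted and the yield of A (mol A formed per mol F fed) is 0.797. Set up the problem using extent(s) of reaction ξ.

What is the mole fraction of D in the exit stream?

Yield of A: 2ξ₁ / 484.4 = 0.797 → ξ₁ = 193 mol.
Conversion of F: 1ξ₁ + 1ξ₂ = 0.851 × 484.4 = 412.2 → ξ₂ = 219.2 mol.
Outlet amounts (n = n₀ + Σ ν·ξ):
  F: 484.4 − 1(193) − 1(219.2) = 72.18
  D: 1875 − 1(193) − 1(219.2) = 1463
  A: 0 + 2(193) = 386.1
  C: 0 + 1(219.2) = 219.2
Total out = 2140 mol; y_D = 1463 / 2140 = 0.6835.

0.683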